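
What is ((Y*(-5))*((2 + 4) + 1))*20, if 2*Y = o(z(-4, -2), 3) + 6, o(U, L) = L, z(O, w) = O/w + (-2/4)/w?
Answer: -3150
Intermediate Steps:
z(O, w) = -1/(2*w) + O/w (z(O, w) = O/w + (-2*¼)/w = O/w - 1/(2*w) = -1/(2*w) + O/w)
Y = 9/2 (Y = (3 + 6)/2 = (½)*9 = 9/2 ≈ 4.5000)
((Y*(-5))*((2 + 4) + 1))*20 = (((9/2)*(-5))*((2 + 4) + 1))*20 = -45*(6 + 1)/2*20 = -45/2*7*20 = -315/2*20 = -3150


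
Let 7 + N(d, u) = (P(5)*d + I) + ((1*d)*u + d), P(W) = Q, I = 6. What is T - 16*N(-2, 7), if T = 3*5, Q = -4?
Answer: 159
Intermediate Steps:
P(W) = -4
T = 15
N(d, u) = -1 - 3*d + d*u (N(d, u) = -7 + ((-4*d + 6) + ((1*d)*u + d)) = -7 + ((6 - 4*d) + (d*u + d)) = -7 + ((6 - 4*d) + (d + d*u)) = -7 + (6 - 3*d + d*u) = -1 - 3*d + d*u)
T - 16*N(-2, 7) = 15 - 16*(-1 - 3*(-2) - 2*7) = 15 - 16*(-1 + 6 - 14) = 15 - 16*(-9) = 15 + 144 = 159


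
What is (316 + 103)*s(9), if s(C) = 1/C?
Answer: 419/9 ≈ 46.556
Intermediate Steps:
(316 + 103)*s(9) = (316 + 103)/9 = 419*(⅑) = 419/9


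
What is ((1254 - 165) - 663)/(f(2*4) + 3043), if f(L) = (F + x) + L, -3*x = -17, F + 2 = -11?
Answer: 1278/9131 ≈ 0.13996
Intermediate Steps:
F = -13 (F = -2 - 11 = -13)
x = 17/3 (x = -1/3*(-17) = 17/3 ≈ 5.6667)
f(L) = -22/3 + L (f(L) = (-13 + 17/3) + L = -22/3 + L)
((1254 - 165) - 663)/(f(2*4) + 3043) = ((1254 - 165) - 663)/((-22/3 + 2*4) + 3043) = (1089 - 663)/((-22/3 + 8) + 3043) = 426/(2/3 + 3043) = 426/(9131/3) = 426*(3/9131) = 1278/9131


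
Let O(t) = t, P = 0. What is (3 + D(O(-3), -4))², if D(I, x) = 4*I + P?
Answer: 81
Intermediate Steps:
D(I, x) = 4*I (D(I, x) = 4*I + 0 = 4*I)
(3 + D(O(-3), -4))² = (3 + 4*(-3))² = (3 - 12)² = (-9)² = 81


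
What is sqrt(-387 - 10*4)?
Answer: I*sqrt(427) ≈ 20.664*I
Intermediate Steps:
sqrt(-387 - 10*4) = sqrt(-387 - 40) = sqrt(-427) = I*sqrt(427)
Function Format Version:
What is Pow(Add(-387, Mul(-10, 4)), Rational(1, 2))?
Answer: Mul(I, Pow(427, Rational(1, 2))) ≈ Mul(20.664, I)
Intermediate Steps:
Pow(Add(-387, Mul(-10, 4)), Rational(1, 2)) = Pow(Add(-387, -40), Rational(1, 2)) = Pow(-427, Rational(1, 2)) = Mul(I, Pow(427, Rational(1, 2)))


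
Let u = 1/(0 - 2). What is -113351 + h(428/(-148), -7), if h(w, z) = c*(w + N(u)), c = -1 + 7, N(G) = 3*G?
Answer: -4194962/37 ≈ -1.1338e+5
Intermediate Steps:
u = -1/2 (u = 1/(-2) = -1/2 ≈ -0.50000)
c = 6
h(w, z) = -9 + 6*w (h(w, z) = 6*(w + 3*(-1/2)) = 6*(w - 3/2) = 6*(-3/2 + w) = -9 + 6*w)
-113351 + h(428/(-148), -7) = -113351 + (-9 + 6*(428/(-148))) = -113351 + (-9 + 6*(428*(-1/148))) = -113351 + (-9 + 6*(-107/37)) = -113351 + (-9 - 642/37) = -113351 - 975/37 = -4194962/37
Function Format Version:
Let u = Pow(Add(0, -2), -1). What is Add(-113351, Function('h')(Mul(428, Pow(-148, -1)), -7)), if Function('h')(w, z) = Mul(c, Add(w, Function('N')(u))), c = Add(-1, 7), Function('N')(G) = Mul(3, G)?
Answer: Rational(-4194962, 37) ≈ -1.1338e+5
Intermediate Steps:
u = Rational(-1, 2) (u = Pow(-2, -1) = Rational(-1, 2) ≈ -0.50000)
c = 6
Function('h')(w, z) = Add(-9, Mul(6, w)) (Function('h')(w, z) = Mul(6, Add(w, Mul(3, Rational(-1, 2)))) = Mul(6, Add(w, Rational(-3, 2))) = Mul(6, Add(Rational(-3, 2), w)) = Add(-9, Mul(6, w)))
Add(-113351, Function('h')(Mul(428, Pow(-148, -1)), -7)) = Add(-113351, Add(-9, Mul(6, Mul(428, Pow(-148, -1))))) = Add(-113351, Add(-9, Mul(6, Mul(428, Rational(-1, 148))))) = Add(-113351, Add(-9, Mul(6, Rational(-107, 37)))) = Add(-113351, Add(-9, Rational(-642, 37))) = Add(-113351, Rational(-975, 37)) = Rational(-4194962, 37)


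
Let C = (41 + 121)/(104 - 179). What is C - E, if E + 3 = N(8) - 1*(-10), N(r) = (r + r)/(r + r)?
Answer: -254/25 ≈ -10.160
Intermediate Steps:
N(r) = 1 (N(r) = (2*r)/((2*r)) = (2*r)*(1/(2*r)) = 1)
C = -54/25 (C = 162/(-75) = 162*(-1/75) = -54/25 ≈ -2.1600)
E = 8 (E = -3 + (1 - 1*(-10)) = -3 + (1 + 10) = -3 + 11 = 8)
C - E = -54/25 - 1*8 = -54/25 - 8 = -254/25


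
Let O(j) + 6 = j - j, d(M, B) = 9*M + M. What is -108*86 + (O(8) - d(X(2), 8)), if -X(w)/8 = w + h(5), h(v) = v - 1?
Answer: -8814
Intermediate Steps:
h(v) = -1 + v
X(w) = -32 - 8*w (X(w) = -8*(w + (-1 + 5)) = -8*(w + 4) = -8*(4 + w) = -32 - 8*w)
d(M, B) = 10*M
O(j) = -6 (O(j) = -6 + (j - j) = -6 + 0 = -6)
-108*86 + (O(8) - d(X(2), 8)) = -108*86 + (-6 - 10*(-32 - 8*2)) = -9288 + (-6 - 10*(-32 - 16)) = -9288 + (-6 - 10*(-48)) = -9288 + (-6 - 1*(-480)) = -9288 + (-6 + 480) = -9288 + 474 = -8814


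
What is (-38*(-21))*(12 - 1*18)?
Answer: -4788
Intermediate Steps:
(-38*(-21))*(12 - 1*18) = 798*(12 - 18) = 798*(-6) = -4788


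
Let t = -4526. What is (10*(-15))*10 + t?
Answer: -6026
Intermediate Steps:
(10*(-15))*10 + t = (10*(-15))*10 - 4526 = -150*10 - 4526 = -1500 - 4526 = -6026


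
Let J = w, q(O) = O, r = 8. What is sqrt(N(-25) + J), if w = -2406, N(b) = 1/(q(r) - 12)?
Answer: 5*I*sqrt(385)/2 ≈ 49.054*I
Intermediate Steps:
N(b) = -1/4 (N(b) = 1/(8 - 12) = 1/(-4) = -1/4)
J = -2406
sqrt(N(-25) + J) = sqrt(-1/4 - 2406) = sqrt(-9625/4) = 5*I*sqrt(385)/2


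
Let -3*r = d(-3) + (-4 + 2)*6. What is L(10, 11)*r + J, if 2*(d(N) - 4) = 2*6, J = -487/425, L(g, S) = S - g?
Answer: -611/1275 ≈ -0.47922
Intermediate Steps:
J = -487/425 (J = -487*1/425 = -487/425 ≈ -1.1459)
d(N) = 10 (d(N) = 4 + (2*6)/2 = 4 + (1/2)*12 = 4 + 6 = 10)
r = 2/3 (r = -(10 + (-4 + 2)*6)/3 = -(10 - 2*6)/3 = -(10 - 12)/3 = -1/3*(-2) = 2/3 ≈ 0.66667)
L(10, 11)*r + J = (11 - 1*10)*(2/3) - 487/425 = (11 - 10)*(2/3) - 487/425 = 1*(2/3) - 487/425 = 2/3 - 487/425 = -611/1275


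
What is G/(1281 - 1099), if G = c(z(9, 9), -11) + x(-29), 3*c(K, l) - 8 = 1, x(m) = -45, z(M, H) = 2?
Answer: -3/13 ≈ -0.23077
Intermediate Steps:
c(K, l) = 3 (c(K, l) = 8/3 + (1/3)*1 = 8/3 + 1/3 = 3)
G = -42 (G = 3 - 45 = -42)
G/(1281 - 1099) = -42/(1281 - 1099) = -42/182 = -42*1/182 = -3/13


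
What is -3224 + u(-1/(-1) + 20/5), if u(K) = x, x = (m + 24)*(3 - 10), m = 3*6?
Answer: -3518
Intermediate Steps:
m = 18
x = -294 (x = (18 + 24)*(3 - 10) = 42*(-7) = -294)
u(K) = -294
-3224 + u(-1/(-1) + 20/5) = -3224 - 294 = -3518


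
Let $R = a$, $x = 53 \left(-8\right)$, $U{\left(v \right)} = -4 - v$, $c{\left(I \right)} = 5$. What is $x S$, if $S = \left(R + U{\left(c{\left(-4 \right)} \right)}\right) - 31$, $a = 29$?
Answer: $4664$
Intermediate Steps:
$x = -424$
$R = 29$
$S = -11$ ($S = \left(29 - 9\right) - 31 = 20 - 31 = -11$)
$x S = \left(-424\right) \left(-11\right) = 4664$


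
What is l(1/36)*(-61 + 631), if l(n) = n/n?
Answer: 570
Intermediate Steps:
l(n) = 1
l(1/36)*(-61 + 631) = 1*(-61 + 631) = 1*570 = 570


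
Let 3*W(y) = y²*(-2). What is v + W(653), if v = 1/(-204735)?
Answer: -19400188137/68245 ≈ -2.8427e+5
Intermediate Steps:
W(y) = -2*y²/3 (W(y) = (y²*(-2))/3 = (-2*y²)/3 = -2*y²/3)
v = -1/204735 ≈ -4.8844e-6
v + W(653) = -1/204735 - ⅔*653² = -1/204735 - ⅔*426409 = -1/204735 - 852818/3 = -19400188137/68245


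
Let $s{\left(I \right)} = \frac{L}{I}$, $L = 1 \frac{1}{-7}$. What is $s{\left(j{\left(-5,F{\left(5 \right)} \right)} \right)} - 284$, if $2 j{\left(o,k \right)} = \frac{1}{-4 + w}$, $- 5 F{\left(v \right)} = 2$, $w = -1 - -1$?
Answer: $- \frac{1980}{7} \approx -282.86$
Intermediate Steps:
$w = 0$ ($w = -1 + 1 = 0$)
$L = - \frac{1}{7}$ ($L = 1 \left(- \frac{1}{7}\right) = - \frac{1}{7} \approx -0.14286$)
$F{\left(v \right)} = - \frac{2}{5}$ ($F{\left(v \right)} = \left(- \frac{1}{5}\right) 2 = - \frac{2}{5}$)
$j{\left(o,k \right)} = - \frac{1}{8}$ ($j{\left(o,k \right)} = \frac{1}{2 \left(-4 + 0\right)} = \frac{1}{2 \left(-4\right)} = \frac{1}{2} \left(- \frac{1}{4}\right) = - \frac{1}{8}$)
$s{\left(I \right)} = - \frac{1}{7 I}$
$s{\left(j{\left(-5,F{\left(5 \right)} \right)} \right)} - 284 = - \frac{1}{7 \left(- \frac{1}{8}\right)} - 284 = \left(- \frac{1}{7}\right) \left(-8\right) - 284 = \frac{8}{7} - 284 = - \frac{1980}{7}$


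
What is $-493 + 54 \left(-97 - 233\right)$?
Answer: $-18313$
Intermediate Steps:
$-493 + 54 \left(-97 - 233\right) = -493 + 54 \left(-330\right) = -493 - 17820 = -18313$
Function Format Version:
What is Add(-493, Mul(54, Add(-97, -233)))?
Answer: -18313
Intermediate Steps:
Add(-493, Mul(54, Add(-97, -233))) = Add(-493, Mul(54, -330)) = Add(-493, -17820) = -18313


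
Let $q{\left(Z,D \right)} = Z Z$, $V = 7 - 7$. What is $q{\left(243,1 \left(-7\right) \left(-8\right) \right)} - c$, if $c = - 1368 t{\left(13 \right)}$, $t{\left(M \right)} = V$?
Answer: $59049$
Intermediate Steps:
$V = 0$ ($V = 7 - 7 = 0$)
$t{\left(M \right)} = 0$
$q{\left(Z,D \right)} = Z^{2}$
$c = 0$ ($c = \left(-1368\right) 0 = 0$)
$q{\left(243,1 \left(-7\right) \left(-8\right) \right)} - c = 243^{2} - 0 = 59049 + 0 = 59049$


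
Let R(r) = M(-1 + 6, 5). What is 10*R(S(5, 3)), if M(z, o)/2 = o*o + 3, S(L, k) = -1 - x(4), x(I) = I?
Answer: 560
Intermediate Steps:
S(L, k) = -5 (S(L, k) = -1 - 1*4 = -1 - 4 = -5)
M(z, o) = 6 + 2*o² (M(z, o) = 2*(o*o + 3) = 2*(o² + 3) = 2*(3 + o²) = 6 + 2*o²)
R(r) = 56 (R(r) = 6 + 2*5² = 6 + 2*25 = 6 + 50 = 56)
10*R(S(5, 3)) = 10*56 = 560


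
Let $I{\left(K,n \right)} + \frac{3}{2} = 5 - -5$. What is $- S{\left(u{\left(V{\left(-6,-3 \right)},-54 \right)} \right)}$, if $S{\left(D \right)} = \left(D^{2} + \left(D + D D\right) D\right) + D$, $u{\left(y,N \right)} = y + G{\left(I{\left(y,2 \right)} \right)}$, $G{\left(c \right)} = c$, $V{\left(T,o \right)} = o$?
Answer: $- \frac{1859}{8} \approx -232.38$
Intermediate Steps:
$I{\left(K,n \right)} = \frac{17}{2}$ ($I{\left(K,n \right)} = - \frac{3}{2} + \left(5 - -5\right) = - \frac{3}{2} + \left(5 + 5\right) = - \frac{3}{2} + 10 = \frac{17}{2}$)
$u{\left(y,N \right)} = \frac{17}{2} + y$ ($u{\left(y,N \right)} = y + \frac{17}{2} = \frac{17}{2} + y$)
$S{\left(D \right)} = D + D^{2} + D \left(D + D^{2}\right)$ ($S{\left(D \right)} = \left(D^{2} + \left(D + D^{2}\right) D\right) + D = \left(D^{2} + D \left(D + D^{2}\right)\right) + D = D + D^{2} + D \left(D + D^{2}\right)$)
$- S{\left(u{\left(V{\left(-6,-3 \right)},-54 \right)} \right)} = - \left(\frac{17}{2} - 3\right) \left(1 + \left(\frac{17}{2} - 3\right)^{2} + 2 \left(\frac{17}{2} - 3\right)\right) = - \frac{11 \left(1 + \left(\frac{11}{2}\right)^{2} + 2 \cdot \frac{11}{2}\right)}{2} = - \frac{11 \left(1 + \frac{121}{4} + 11\right)}{2} = - \frac{11 \cdot 169}{2 \cdot 4} = \left(-1\right) \frac{1859}{8} = - \frac{1859}{8}$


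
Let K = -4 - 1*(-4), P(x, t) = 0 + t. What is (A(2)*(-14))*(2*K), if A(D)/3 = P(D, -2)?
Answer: 0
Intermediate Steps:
P(x, t) = t
A(D) = -6 (A(D) = 3*(-2) = -6)
K = 0 (K = -4 + 4 = 0)
(A(2)*(-14))*(2*K) = (-6*(-14))*(2*0) = 84*0 = 0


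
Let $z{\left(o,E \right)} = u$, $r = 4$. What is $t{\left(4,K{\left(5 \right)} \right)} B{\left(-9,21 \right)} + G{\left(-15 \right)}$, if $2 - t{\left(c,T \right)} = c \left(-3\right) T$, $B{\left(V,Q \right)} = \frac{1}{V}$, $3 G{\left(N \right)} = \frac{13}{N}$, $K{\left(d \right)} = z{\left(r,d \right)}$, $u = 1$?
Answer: $- \frac{83}{45} \approx -1.8444$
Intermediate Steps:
$z{\left(o,E \right)} = 1$
$K{\left(d \right)} = 1$
$G{\left(N \right)} = \frac{13}{3 N}$ ($G{\left(N \right)} = \frac{13 \frac{1}{N}}{3} = \frac{13}{3 N}$)
$t{\left(c,T \right)} = 2 + 3 T c$ ($t{\left(c,T \right)} = 2 - c \left(-3\right) T = 2 - - 3 c T = 2 - - 3 T c = 2 + 3 T c$)
$t{\left(4,K{\left(5 \right)} \right)} B{\left(-9,21 \right)} + G{\left(-15 \right)} = \frac{2 + 3 \cdot 1 \cdot 4}{-9} + \frac{13}{3 \left(-15\right)} = \left(2 + 12\right) \left(- \frac{1}{9}\right) + \frac{13}{3} \left(- \frac{1}{15}\right) = 14 \left(- \frac{1}{9}\right) - \frac{13}{45} = - \frac{14}{9} - \frac{13}{45} = - \frac{83}{45}$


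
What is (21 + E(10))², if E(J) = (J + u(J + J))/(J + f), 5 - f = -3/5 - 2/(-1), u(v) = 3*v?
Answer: 790321/1156 ≈ 683.67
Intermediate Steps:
f = 18/5 (f = 5 - (-3/5 - 2/(-1)) = 5 - (-3*⅕ - 2*(-1)) = 5 - (-⅗ + 2) = 5 - 1*7/5 = 5 - 7/5 = 18/5 ≈ 3.6000)
E(J) = 7*J/(18/5 + J) (E(J) = (J + 3*(J + J))/(J + 18/5) = (J + 3*(2*J))/(18/5 + J) = (J + 6*J)/(18/5 + J) = (7*J)/(18/5 + J) = 7*J/(18/5 + J))
(21 + E(10))² = (21 + 35*10/(18 + 5*10))² = (21 + 35*10/(18 + 50))² = (21 + 35*10/68)² = (21 + 35*10*(1/68))² = (21 + 175/34)² = (889/34)² = 790321/1156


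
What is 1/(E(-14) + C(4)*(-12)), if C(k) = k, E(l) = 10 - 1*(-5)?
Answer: -1/33 ≈ -0.030303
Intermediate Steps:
E(l) = 15 (E(l) = 10 + 5 = 15)
1/(E(-14) + C(4)*(-12)) = 1/(15 + 4*(-12)) = 1/(15 - 48) = 1/(-33) = -1/33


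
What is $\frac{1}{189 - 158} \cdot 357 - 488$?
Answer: $- \frac{14771}{31} \approx -476.48$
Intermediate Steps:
$\frac{1}{189 - 158} \cdot 357 - 488 = \frac{1}{31} \cdot 357 - 488 = \frac{357}{31} - 488 = - \frac{14771}{31}$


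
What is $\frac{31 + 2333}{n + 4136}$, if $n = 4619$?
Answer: $\frac{2364}{8755} \approx 0.27002$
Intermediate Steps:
$\frac{31 + 2333}{n + 4136} = \frac{31 + 2333}{4619 + 4136} = \frac{2364}{8755}$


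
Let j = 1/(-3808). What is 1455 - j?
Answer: 5540641/3808 ≈ 1455.0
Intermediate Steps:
j = -1/3808 ≈ -0.00026261
1455 - j = 1455 - 1*(-1/3808) = 1455 + 1/3808 = 5540641/3808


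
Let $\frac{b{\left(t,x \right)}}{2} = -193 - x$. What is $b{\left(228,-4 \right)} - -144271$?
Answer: $143893$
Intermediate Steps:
$b{\left(t,x \right)} = -386 - 2 x$ ($b{\left(t,x \right)} = 2 \left(-193 - x\right) = -386 - 2 x$)
$b{\left(228,-4 \right)} - -144271 = \left(-386 - -8\right) - -144271 = \left(-386 + 8\right) + 144271 = -378 + 144271 = 143893$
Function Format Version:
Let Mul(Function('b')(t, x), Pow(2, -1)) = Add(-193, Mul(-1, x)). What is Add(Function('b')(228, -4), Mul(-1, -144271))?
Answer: 143893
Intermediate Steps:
Function('b')(t, x) = Add(-386, Mul(-2, x)) (Function('b')(t, x) = Mul(2, Add(-193, Mul(-1, x))) = Add(-386, Mul(-2, x)))
Add(Function('b')(228, -4), Mul(-1, -144271)) = Add(Add(-386, Mul(-2, -4)), Mul(-1, -144271)) = Add(Add(-386, 8), 144271) = Add(-378, 144271) = 143893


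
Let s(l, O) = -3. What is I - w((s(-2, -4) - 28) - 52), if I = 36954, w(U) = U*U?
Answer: 30065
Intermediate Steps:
w(U) = U²
I - w((s(-2, -4) - 28) - 52) = 36954 - ((-3 - 28) - 52)² = 36954 - (-31 - 52)² = 36954 - 1*(-83)² = 36954 - 1*6889 = 36954 - 6889 = 30065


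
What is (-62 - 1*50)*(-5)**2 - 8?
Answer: -2808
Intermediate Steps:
(-62 - 1*50)*(-5)**2 - 8 = (-62 - 50)*25 - 8 = -112*25 - 8 = -2800 - 8 = -2808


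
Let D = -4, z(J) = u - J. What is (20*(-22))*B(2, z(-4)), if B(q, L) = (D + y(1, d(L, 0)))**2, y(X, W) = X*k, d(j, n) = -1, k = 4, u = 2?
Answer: 0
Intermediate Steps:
y(X, W) = 4*X (y(X, W) = X*4 = 4*X)
z(J) = 2 - J
B(q, L) = 0 (B(q, L) = (-4 + 4*1)**2 = (-4 + 4)**2 = 0**2 = 0)
(20*(-22))*B(2, z(-4)) = (20*(-22))*0 = -440*0 = 0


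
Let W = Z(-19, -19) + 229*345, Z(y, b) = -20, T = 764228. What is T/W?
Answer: 764228/78985 ≈ 9.6756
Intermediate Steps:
W = 78985 (W = -20 + 229*345 = -20 + 79005 = 78985)
T/W = 764228/78985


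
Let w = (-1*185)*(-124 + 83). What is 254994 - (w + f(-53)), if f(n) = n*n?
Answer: 244600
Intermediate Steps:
f(n) = n²
w = 7585 (w = -185*(-41) = 7585)
254994 - (w + f(-53)) = 254994 - (7585 + (-53)²) = 254994 - (7585 + 2809) = 254994 - 1*10394 = 254994 - 10394 = 244600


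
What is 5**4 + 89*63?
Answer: 6232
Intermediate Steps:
5**4 + 89*63 = 625 + 5607 = 6232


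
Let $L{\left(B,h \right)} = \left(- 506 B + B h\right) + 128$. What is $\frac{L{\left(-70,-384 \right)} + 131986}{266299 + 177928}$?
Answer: $\frac{194414}{444227} \approx 0.43765$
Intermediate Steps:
$L{\left(B,h \right)} = 128 - 506 B + B h$
$\frac{L{\left(-70,-384 \right)} + 131986}{266299 + 177928} = \frac{\left(128 - -35420 - -26880\right) + 131986}{266299 + 177928} = \frac{\left(128 + 35420 + 26880\right) + 131986}{444227} = \left(62428 + 131986\right) \frac{1}{444227} = 194414 \cdot \frac{1}{444227} = \frac{194414}{444227}$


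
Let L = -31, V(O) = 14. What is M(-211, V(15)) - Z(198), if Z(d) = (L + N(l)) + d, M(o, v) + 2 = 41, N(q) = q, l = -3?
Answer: -125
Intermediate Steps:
M(o, v) = 39 (M(o, v) = -2 + 41 = 39)
Z(d) = -34 + d (Z(d) = (-31 - 3) + d = -34 + d)
M(-211, V(15)) - Z(198) = 39 - (-34 + 198) = 39 - 1*164 = 39 - 164 = -125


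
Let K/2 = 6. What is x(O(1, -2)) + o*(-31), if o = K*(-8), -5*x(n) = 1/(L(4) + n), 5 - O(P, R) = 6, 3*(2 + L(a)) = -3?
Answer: 59521/20 ≈ 2976.1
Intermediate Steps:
K = 12 (K = 2*6 = 12)
L(a) = -3 (L(a) = -2 + (⅓)*(-3) = -2 - 1 = -3)
O(P, R) = -1 (O(P, R) = 5 - 1*6 = 5 - 6 = -1)
x(n) = -1/(5*(-3 + n))
o = -96 (o = 12*(-8) = -96)
x(O(1, -2)) + o*(-31) = -1/(-15 + 5*(-1)) - 96*(-31) = -1/(-15 - 5) + 2976 = -1/(-20) + 2976 = -1*(-1/20) + 2976 = 1/20 + 2976 = 59521/20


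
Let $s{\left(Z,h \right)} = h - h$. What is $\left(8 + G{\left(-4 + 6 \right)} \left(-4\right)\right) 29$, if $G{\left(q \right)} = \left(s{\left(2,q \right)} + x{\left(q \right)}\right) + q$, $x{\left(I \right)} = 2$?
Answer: $-232$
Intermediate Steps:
$s{\left(Z,h \right)} = 0$
$G{\left(q \right)} = 2 + q$ ($G{\left(q \right)} = \left(0 + 2\right) + q = 2 + q$)
$\left(8 + G{\left(-4 + 6 \right)} \left(-4\right)\right) 29 = \left(8 + \left(2 + \left(-4 + 6\right)\right) \left(-4\right)\right) 29 = \left(8 + \left(2 + 2\right) \left(-4\right)\right) 29 = \left(8 + 4 \left(-4\right)\right) 29 = \left(8 - 16\right) 29 = \left(-8\right) 29 = -232$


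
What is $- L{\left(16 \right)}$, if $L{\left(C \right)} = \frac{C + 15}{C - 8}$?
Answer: $- \frac{31}{8} \approx -3.875$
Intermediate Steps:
$L{\left(C \right)} = \frac{15 + C}{-8 + C}$
$- L{\left(16 \right)} = - \frac{15 + 16}{-8 + 16} = - \frac{31}{8}$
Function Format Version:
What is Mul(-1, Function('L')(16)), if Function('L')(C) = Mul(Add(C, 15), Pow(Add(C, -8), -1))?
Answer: Rational(-31, 8) ≈ -3.8750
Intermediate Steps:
Function('L')(C) = Mul(Pow(Add(-8, C), -1), Add(15, C)) (Function('L')(C) = Mul(Add(15, C), Pow(Add(-8, C), -1)) = Mul(Pow(Add(-8, C), -1), Add(15, C)))
Mul(-1, Function('L')(16)) = Mul(-1, Mul(Pow(Add(-8, 16), -1), Add(15, 16))) = Mul(-1, Mul(Pow(8, -1), 31)) = Mul(-1, Mul(Rational(1, 8), 31)) = Mul(-1, Rational(31, 8)) = Rational(-31, 8)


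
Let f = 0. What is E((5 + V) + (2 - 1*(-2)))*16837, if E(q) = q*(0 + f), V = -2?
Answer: 0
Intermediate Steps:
E(q) = 0 (E(q) = q*(0 + 0) = q*0 = 0)
E((5 + V) + (2 - 1*(-2)))*16837 = 0*16837 = 0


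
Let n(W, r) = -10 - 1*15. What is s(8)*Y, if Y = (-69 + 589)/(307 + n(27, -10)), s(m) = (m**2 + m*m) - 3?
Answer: 32500/141 ≈ 230.50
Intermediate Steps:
n(W, r) = -25 (n(W, r) = -10 - 15 = -25)
s(m) = -3 + 2*m**2 (s(m) = (m**2 + m**2) - 3 = 2*m**2 - 3 = -3 + 2*m**2)
Y = 260/141 (Y = (-69 + 589)/(307 - 25) = 520/282 = 520*(1/282) = 260/141 ≈ 1.8440)
s(8)*Y = (-3 + 2*8**2)*(260/141) = (-3 + 2*64)*(260/141) = (-3 + 128)*(260/141) = 125*(260/141) = 32500/141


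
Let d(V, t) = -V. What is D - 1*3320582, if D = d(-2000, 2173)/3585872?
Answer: -744198875969/224117 ≈ -3.3206e+6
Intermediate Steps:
D = 125/224117 (D = -1*(-2000)/3585872 = 2000*(1/3585872) = 125/224117 ≈ 0.00055774)
D - 1*3320582 = 125/224117 - 1*3320582 = 125/224117 - 3320582 = -744198875969/224117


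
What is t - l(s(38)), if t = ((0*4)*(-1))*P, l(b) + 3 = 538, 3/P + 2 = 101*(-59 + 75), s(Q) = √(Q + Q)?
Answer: -535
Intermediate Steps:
s(Q) = √2*√Q (s(Q) = √(2*Q) = √2*√Q)
P = 1/538 (P = 3/(-2 + 101*(-59 + 75)) = 3/(-2 + 101*16) = 3/(-2 + 1616) = 3/1614 = 3*(1/1614) = 1/538 ≈ 0.0018587)
l(b) = 535 (l(b) = -3 + 538 = 535)
t = 0 (t = ((0*4)*(-1))*(1/538) = (0*(-1))*(1/538) = 0*(1/538) = 0)
t - l(s(38)) = 0 - 1*535 = 0 - 535 = -535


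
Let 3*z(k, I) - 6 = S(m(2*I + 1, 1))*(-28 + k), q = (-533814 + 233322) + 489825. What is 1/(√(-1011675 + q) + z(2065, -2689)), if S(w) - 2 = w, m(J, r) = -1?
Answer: 227/428701 - I*√822342/1286103 ≈ 0.00052951 - 0.0007051*I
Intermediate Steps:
q = 189333 (q = -300492 + 489825 = 189333)
S(w) = 2 + w
z(k, I) = -22/3 + k/3 (z(k, I) = 2 + ((2 - 1)*(-28 + k))/3 = 2 + (1*(-28 + k))/3 = 2 + (-28 + k)/3 = 2 + (-28/3 + k/3) = -22/3 + k/3)
1/(√(-1011675 + q) + z(2065, -2689)) = 1/(√(-1011675 + 189333) + (-22/3 + (⅓)*2065)) = 1/(√(-822342) + (-22/3 + 2065/3)) = 1/(I*√822342 + 681) = 1/(681 + I*√822342)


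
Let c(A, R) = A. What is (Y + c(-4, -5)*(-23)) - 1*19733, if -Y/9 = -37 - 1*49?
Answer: -18867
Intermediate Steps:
Y = 774 (Y = -9*(-37 - 1*49) = -9*(-37 - 49) = -9*(-86) = 774)
(Y + c(-4, -5)*(-23)) - 1*19733 = (774 - 4*(-23)) - 1*19733 = (774 + 92) - 19733 = 866 - 19733 = -18867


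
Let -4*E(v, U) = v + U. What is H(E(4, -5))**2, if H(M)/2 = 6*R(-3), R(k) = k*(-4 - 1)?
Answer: 32400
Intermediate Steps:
R(k) = -5*k (R(k) = k*(-5) = -5*k)
E(v, U) = -U/4 - v/4 (E(v, U) = -(v + U)/4 = -(U + v)/4 = -U/4 - v/4)
H(M) = 180 (H(M) = 2*(6*(-5*(-3))) = 2*(6*15) = 2*90 = 180)
H(E(4, -5))**2 = 180**2 = 32400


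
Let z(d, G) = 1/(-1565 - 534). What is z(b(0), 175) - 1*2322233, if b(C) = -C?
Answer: -4874367068/2099 ≈ -2.3222e+6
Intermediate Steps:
z(d, G) = -1/2099 (z(d, G) = 1/(-2099) = -1/2099)
z(b(0), 175) - 1*2322233 = -1/2099 - 1*2322233 = -1/2099 - 2322233 = -4874367068/2099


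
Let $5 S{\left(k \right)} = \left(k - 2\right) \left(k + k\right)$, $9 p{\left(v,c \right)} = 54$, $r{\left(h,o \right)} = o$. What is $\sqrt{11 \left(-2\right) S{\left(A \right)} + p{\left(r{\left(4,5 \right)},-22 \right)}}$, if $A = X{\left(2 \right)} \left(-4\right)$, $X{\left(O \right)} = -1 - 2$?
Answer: $5 i \sqrt{42} \approx 32.404 i$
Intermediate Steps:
$p{\left(v,c \right)} = 6$ ($p{\left(v,c \right)} = \frac{1}{9} \cdot 54 = 6$)
$X{\left(O \right)} = -3$
$A = 12$ ($A = \left(-3\right) \left(-4\right) = 12$)
$S{\left(k \right)} = \frac{2 k \left(-2 + k\right)}{5}$ ($S{\left(k \right)} = \frac{\left(k - 2\right) \left(k + k\right)}{5} = \frac{\left(-2 + k\right) 2 k}{5} = \frac{2 k \left(-2 + k\right)}{5}$)
$\sqrt{11 \left(-2\right) S{\left(A \right)} + p{\left(r{\left(4,5 \right)},-22 \right)}} = \sqrt{11 \left(-2\right) \frac{2}{5} \cdot 12 \left(-2 + 12\right) + 6} = \sqrt{- 22 \cdot \frac{2}{5} \cdot 12 \cdot 10 + 6} = \sqrt{\left(-22\right) 48 + 6} = \sqrt{-1056 + 6} = \sqrt{-1050} = 5 i \sqrt{42}$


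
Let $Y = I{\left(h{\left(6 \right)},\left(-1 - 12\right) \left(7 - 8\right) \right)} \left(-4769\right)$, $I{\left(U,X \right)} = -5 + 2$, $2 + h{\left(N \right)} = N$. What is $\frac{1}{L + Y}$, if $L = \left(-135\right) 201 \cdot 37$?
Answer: $- \frac{1}{989688} \approx -1.0104 \cdot 10^{-6}$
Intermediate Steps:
$h{\left(N \right)} = -2 + N$
$I{\left(U,X \right)} = -3$
$L = -1003995$ ($L = \left(-27135\right) 37 = -1003995$)
$Y = 14307$ ($Y = \left(-3\right) \left(-4769\right) = 14307$)
$\frac{1}{L + Y} = \frac{1}{-1003995 + 14307} = \frac{1}{-989688} = - \frac{1}{989688}$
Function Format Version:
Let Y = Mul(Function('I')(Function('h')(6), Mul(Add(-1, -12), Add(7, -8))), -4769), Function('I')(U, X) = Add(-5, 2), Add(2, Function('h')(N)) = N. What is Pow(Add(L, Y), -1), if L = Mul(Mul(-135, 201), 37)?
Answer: Rational(-1, 989688) ≈ -1.0104e-6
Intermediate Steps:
Function('h')(N) = Add(-2, N)
Function('I')(U, X) = -3
L = -1003995 (L = Mul(-27135, 37) = -1003995)
Y = 14307 (Y = Mul(-3, -4769) = 14307)
Pow(Add(L, Y), -1) = Pow(Add(-1003995, 14307), -1) = Pow(-989688, -1) = Rational(-1, 989688)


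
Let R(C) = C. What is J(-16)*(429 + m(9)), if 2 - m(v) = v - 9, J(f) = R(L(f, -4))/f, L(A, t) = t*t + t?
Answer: -1293/4 ≈ -323.25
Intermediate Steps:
L(A, t) = t + t² (L(A, t) = t² + t = t + t²)
J(f) = 12/f (J(f) = (-4*(1 - 4))/f = (-4*(-3))/f = 12/f)
m(v) = 11 - v (m(v) = 2 - (v - 9) = 2 - (-9 + v) = 2 + (9 - v) = 11 - v)
J(-16)*(429 + m(9)) = (12/(-16))*(429 + (11 - 1*9)) = (12*(-1/16))*(429 + (11 - 9)) = -3*(429 + 2)/4 = -¾*431 = -1293/4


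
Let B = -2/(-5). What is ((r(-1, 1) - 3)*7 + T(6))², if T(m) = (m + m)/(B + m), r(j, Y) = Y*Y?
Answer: 9409/64 ≈ 147.02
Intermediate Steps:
r(j, Y) = Y²
B = ⅖ (B = -2*(-⅕) = ⅖ ≈ 0.40000)
T(m) = 2*m/(⅖ + m) (T(m) = (m + m)/(⅖ + m) = (2*m)/(⅖ + m) = 2*m/(⅖ + m))
((r(-1, 1) - 3)*7 + T(6))² = ((1² - 3)*7 + 10*6/(2 + 5*6))² = ((1 - 3)*7 + 10*6/(2 + 30))² = (-2*7 + 10*6/32)² = (-14 + 10*6*(1/32))² = (-14 + 15/8)² = (-97/8)² = 9409/64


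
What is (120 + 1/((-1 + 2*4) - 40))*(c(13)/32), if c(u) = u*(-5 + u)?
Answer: 51467/132 ≈ 389.90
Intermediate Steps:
(120 + 1/((-1 + 2*4) - 40))*(c(13)/32) = (120 + 1/((-1 + 2*4) - 40))*((13*(-5 + 13))/32) = (120 + 1/((-1 + 8) - 40))*((13*8)*(1/32)) = (120 + 1/(7 - 40))*(104*(1/32)) = (120 + 1/(-33))*(13/4) = (120 - 1/33)*(13/4) = (3959/33)*(13/4) = 51467/132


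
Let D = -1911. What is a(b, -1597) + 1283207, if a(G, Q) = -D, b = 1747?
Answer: 1285118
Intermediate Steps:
a(G, Q) = 1911 (a(G, Q) = -1*(-1911) = 1911)
a(b, -1597) + 1283207 = 1911 + 1283207 = 1285118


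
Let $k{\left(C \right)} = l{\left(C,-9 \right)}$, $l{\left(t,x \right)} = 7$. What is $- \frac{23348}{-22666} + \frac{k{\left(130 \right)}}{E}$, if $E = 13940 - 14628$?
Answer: $\frac{7952381}{7797104} \approx 1.0199$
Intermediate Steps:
$E = -688$
$k{\left(C \right)} = 7$
$- \frac{23348}{-22666} + \frac{k{\left(130 \right)}}{E} = - \frac{23348}{-22666} + \frac{7}{-688} = \left(-23348\right) \left(- \frac{1}{22666}\right) + 7 \left(- \frac{1}{688}\right) = \frac{11674}{11333} - \frac{7}{688} = \frac{7952381}{7797104}$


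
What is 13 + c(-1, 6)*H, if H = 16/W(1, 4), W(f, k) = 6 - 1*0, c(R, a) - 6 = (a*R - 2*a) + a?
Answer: -3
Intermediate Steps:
c(R, a) = 6 - a + R*a (c(R, a) = 6 + ((a*R - 2*a) + a) = 6 + ((R*a - 2*a) + a) = 6 + ((-2*a + R*a) + a) = 6 + (-a + R*a) = 6 - a + R*a)
W(f, k) = 6 (W(f, k) = 6 + 0 = 6)
H = 8/3 (H = 16/6 = 16*(⅙) = 8/3 ≈ 2.6667)
13 + c(-1, 6)*H = 13 + (6 - 1*6 - 1*6)*(8/3) = 13 + (6 - 6 - 6)*(8/3) = 13 - 6*8/3 = 13 - 16 = -3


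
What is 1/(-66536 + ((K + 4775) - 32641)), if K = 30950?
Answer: -1/63452 ≈ -1.5760e-5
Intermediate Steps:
1/(-66536 + ((K + 4775) - 32641)) = 1/(-66536 + ((30950 + 4775) - 32641)) = 1/(-66536 + (35725 - 32641)) = 1/(-66536 + 3084) = 1/(-63452) = -1/63452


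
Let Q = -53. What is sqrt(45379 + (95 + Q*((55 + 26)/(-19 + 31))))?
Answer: sqrt(180465)/2 ≈ 212.41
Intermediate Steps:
sqrt(45379 + (95 + Q*((55 + 26)/(-19 + 31)))) = sqrt(45379 + (95 - 53*(55 + 26)/(-19 + 31))) = sqrt(45379 + (95 - 4293/12)) = sqrt(45379 + (95 - 53*27/4)) = sqrt(45379 + (95 - 1431/4)) = sqrt(45379 - 1051/4) = sqrt(180465/4) = sqrt(180465)/2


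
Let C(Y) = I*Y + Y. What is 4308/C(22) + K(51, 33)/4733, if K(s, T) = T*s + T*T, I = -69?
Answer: -4060713/1770142 ≈ -2.2940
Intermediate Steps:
K(s, T) = T**2 + T*s (K(s, T) = T*s + T**2 = T**2 + T*s)
C(Y) = -68*Y (C(Y) = -69*Y + Y = -68*Y)
4308/C(22) + K(51, 33)/4733 = 4308/((-68*22)) + (33*(33 + 51))/4733 = 4308/(-1496) + (33*84)*(1/4733) = 4308*(-1/1496) + 2772*(1/4733) = -1077/374 + 2772/4733 = -4060713/1770142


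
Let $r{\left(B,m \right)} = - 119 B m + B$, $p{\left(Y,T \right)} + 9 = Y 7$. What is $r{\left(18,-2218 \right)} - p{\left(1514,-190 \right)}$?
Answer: $4740385$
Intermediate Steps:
$p{\left(Y,T \right)} = -9 + 7 Y$ ($p{\left(Y,T \right)} = -9 + Y 7 = -9 + 7 Y$)
$r{\left(B,m \right)} = B - 119 B m$ ($r{\left(B,m \right)} = - 119 B m + B = B - 119 B m$)
$r{\left(18,-2218 \right)} - p{\left(1514,-190 \right)} = 18 \left(1 - -263942\right) - \left(-9 + 7 \cdot 1514\right) = 18 \left(1 + 263942\right) - \left(-9 + 10598\right) = 18 \cdot 263943 - 10589 = 4750974 - 10589 = 4740385$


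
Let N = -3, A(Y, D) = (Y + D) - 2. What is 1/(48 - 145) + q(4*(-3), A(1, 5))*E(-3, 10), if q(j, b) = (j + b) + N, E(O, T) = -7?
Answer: 7468/97 ≈ 76.990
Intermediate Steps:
A(Y, D) = -2 + D + Y (A(Y, D) = (D + Y) - 2 = -2 + D + Y)
q(j, b) = -3 + b + j (q(j, b) = (j + b) - 3 = (b + j) - 3 = -3 + b + j)
1/(48 - 145) + q(4*(-3), A(1, 5))*E(-3, 10) = 1/(48 - 145) + (-3 + (-2 + 5 + 1) + 4*(-3))*(-7) = 1/(-97) + (-3 + 4 - 12)*(-7) = -1/97 - 11*(-7) = -1/97 + 77 = 7468/97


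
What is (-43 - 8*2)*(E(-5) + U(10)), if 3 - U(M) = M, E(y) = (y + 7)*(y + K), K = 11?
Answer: -295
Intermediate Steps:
E(y) = (7 + y)*(11 + y) (E(y) = (y + 7)*(y + 11) = (7 + y)*(11 + y))
U(M) = 3 - M
(-43 - 8*2)*(E(-5) + U(10)) = (-43 - 8*2)*((77 + (-5)² + 18*(-5)) + (3 - 1*10)) = (-43 - 1*16)*((77 + 25 - 90) + (3 - 10)) = (-43 - 16)*(12 - 7) = -59*5 = -295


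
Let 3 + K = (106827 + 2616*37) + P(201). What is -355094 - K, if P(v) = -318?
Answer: -558392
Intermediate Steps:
K = 203298 (K = -3 + ((106827 + 2616*37) - 318) = -3 + ((106827 + 96792) - 318) = -3 + (203619 - 318) = -3 + 203301 = 203298)
-355094 - K = -355094 - 1*203298 = -355094 - 203298 = -558392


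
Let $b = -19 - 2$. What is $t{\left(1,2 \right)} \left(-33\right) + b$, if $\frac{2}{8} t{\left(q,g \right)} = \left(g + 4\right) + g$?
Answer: $-1077$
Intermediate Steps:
$t{\left(q,g \right)} = 16 + 8 g$ ($t{\left(q,g \right)} = 4 \left(\left(g + 4\right) + g\right) = 4 \left(\left(4 + g\right) + g\right) = 4 \left(4 + 2 g\right) = 16 + 8 g$)
$b = -21$ ($b = -19 - 2 = -21$)
$t{\left(1,2 \right)} \left(-33\right) + b = \left(16 + 8 \cdot 2\right) \left(-33\right) - 21 = \left(16 + 16\right) \left(-33\right) - 21 = 32 \left(-33\right) - 21 = -1056 - 21 = -1077$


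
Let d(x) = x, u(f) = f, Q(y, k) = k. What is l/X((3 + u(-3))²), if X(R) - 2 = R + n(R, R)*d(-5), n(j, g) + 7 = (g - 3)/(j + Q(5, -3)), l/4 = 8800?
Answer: 1100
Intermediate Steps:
l = 35200 (l = 4*8800 = 35200)
n(j, g) = -7 + (-3 + g)/(-3 + j) (n(j, g) = -7 + (g - 3)/(j - 3) = -7 + (-3 + g)/(-3 + j))
X(R) = 2 + R - 5*(18 - 6*R)/(-3 + R) (X(R) = 2 + (R + ((18 + R - 7*R)/(-3 + R))*(-5)) = 2 + (R + ((18 - 6*R)/(-3 + R))*(-5)) = 2 + (R - 5*(18 - 6*R)/(-3 + R)) = 2 + R - 5*(18 - 6*R)/(-3 + R))
l/X((3 + u(-3))²) = 35200/(32 + (3 - 3)²) = 35200/(32 + 0²) = 35200/(32 + 0) = 35200/32 = 35200*(1/32) = 1100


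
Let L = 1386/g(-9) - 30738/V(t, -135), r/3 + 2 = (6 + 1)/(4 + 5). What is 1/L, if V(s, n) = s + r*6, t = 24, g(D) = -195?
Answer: -65/999447 ≈ -6.5036e-5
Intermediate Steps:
r = -11/3 (r = -6 + 3*((6 + 1)/(4 + 5)) = -6 + 3*(7/9) = -6 + 7/3 = -11/3 ≈ -3.6667)
V(s, n) = -22 + s (V(s, n) = s - 11/3*6 = s - 22 = -22 + s)
L = -999447/65 (L = 1386/(-195) - 30738/(-22 + 24) = 1386*(-1/195) - 30738/2 = -462/65 - 30738*½ = -462/65 - 15369 = -999447/65 ≈ -15376.)
1/L = 1/(-999447/65) = -65/999447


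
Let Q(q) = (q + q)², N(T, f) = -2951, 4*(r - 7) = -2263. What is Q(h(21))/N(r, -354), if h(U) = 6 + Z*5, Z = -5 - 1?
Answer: -2304/2951 ≈ -0.78075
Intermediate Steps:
r = -2235/4 (r = 7 + (¼)*(-2263) = 7 - 2263/4 = -2235/4 ≈ -558.75)
Z = -6
h(U) = -24 (h(U) = 6 - 6*5 = 6 - 30 = -24)
Q(q) = 4*q² (Q(q) = (2*q)² = 4*q²)
Q(h(21))/N(r, -354) = (4*(-24)²)/(-2951) = (4*576)*(-1/2951) = 2304*(-1/2951) = -2304/2951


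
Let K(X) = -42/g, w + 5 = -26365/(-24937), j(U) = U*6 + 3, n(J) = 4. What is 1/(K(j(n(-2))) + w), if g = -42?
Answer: -24937/73383 ≈ -0.33982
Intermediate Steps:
j(U) = 3 + 6*U (j(U) = 6*U + 3 = 3 + 6*U)
w = -98320/24937 (w = -5 - 26365/(-24937) = -5 - 26365*(-1/24937) = -5 + 26365/24937 = -98320/24937 ≈ -3.9427)
K(X) = 1 (K(X) = -42/(-42) = -42*(-1/42) = 1)
1/(K(j(n(-2))) + w) = 1/(1 - 98320/24937) = 1/(-73383/24937) = -24937/73383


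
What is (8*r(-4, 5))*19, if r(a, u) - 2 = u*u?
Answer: 4104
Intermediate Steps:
r(a, u) = 2 + u² (r(a, u) = 2 + u*u = 2 + u²)
(8*r(-4, 5))*19 = (8*(2 + 5²))*19 = (8*(2 + 25))*19 = (8*27)*19 = 216*19 = 4104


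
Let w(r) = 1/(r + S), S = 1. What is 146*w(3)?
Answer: 73/2 ≈ 36.500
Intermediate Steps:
w(r) = 1/(1 + r) (w(r) = 1/(r + 1) = 1/(1 + r))
146*w(3) = 146/(1 + 3) = 146/4 = 146*(¼) = 73/2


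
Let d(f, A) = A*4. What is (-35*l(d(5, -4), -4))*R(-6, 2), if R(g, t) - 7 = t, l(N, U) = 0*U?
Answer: 0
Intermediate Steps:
d(f, A) = 4*A
l(N, U) = 0
R(g, t) = 7 + t
(-35*l(d(5, -4), -4))*R(-6, 2) = (-35*0)*(7 + 2) = 0*9 = 0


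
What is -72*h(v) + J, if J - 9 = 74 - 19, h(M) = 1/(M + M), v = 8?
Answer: 119/2 ≈ 59.500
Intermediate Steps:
h(M) = 1/(2*M)
J = 64 (J = 9 + (74 - 19) = 9 + 55 = 64)
-72*h(v) + J = -36/8 + 64 = -72*1/16 + 64 = -9/2 + 64 = 119/2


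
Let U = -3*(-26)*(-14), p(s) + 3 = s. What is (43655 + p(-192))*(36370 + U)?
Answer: 1533181880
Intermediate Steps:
p(s) = -3 + s
U = -1092 (U = 78*(-14) = -1092)
(43655 + p(-192))*(36370 + U) = (43655 + (-3 - 192))*(36370 - 1092) = (43655 - 195)*35278 = 43460*35278 = 1533181880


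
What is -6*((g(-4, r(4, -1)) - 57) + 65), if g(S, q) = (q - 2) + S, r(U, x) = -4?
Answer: 12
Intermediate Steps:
g(S, q) = -2 + S + q (g(S, q) = (-2 + q) + S = -2 + S + q)
-6*((g(-4, r(4, -1)) - 57) + 65) = -6*(((-2 - 4 - 4) - 57) + 65) = -6*((-10 - 57) + 65) = -6*(-67 + 65) = -6*(-2) = 12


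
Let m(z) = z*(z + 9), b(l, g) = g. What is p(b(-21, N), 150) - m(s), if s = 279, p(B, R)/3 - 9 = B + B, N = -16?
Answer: -80421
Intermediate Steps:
p(B, R) = 27 + 6*B (p(B, R) = 27 + 3*(B + B) = 27 + 3*(2*B) = 27 + 6*B)
m(z) = z*(9 + z)
p(b(-21, N), 150) - m(s) = (27 + 6*(-16)) - 279*(9 + 279) = (27 - 96) - 279*288 = -69 - 1*80352 = -69 - 80352 = -80421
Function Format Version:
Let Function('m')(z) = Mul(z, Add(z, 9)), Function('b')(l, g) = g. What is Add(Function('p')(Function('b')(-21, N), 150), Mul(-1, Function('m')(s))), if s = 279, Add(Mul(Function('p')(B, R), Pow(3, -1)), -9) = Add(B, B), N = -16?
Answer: -80421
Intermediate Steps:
Function('p')(B, R) = Add(27, Mul(6, B)) (Function('p')(B, R) = Add(27, Mul(3, Add(B, B))) = Add(27, Mul(3, Mul(2, B))) = Add(27, Mul(6, B)))
Function('m')(z) = Mul(z, Add(9, z))
Add(Function('p')(Function('b')(-21, N), 150), Mul(-1, Function('m')(s))) = Add(Add(27, Mul(6, -16)), Mul(-1, Mul(279, Add(9, 279)))) = Add(Add(27, -96), Mul(-1, Mul(279, 288))) = Add(-69, Mul(-1, 80352)) = Add(-69, -80352) = -80421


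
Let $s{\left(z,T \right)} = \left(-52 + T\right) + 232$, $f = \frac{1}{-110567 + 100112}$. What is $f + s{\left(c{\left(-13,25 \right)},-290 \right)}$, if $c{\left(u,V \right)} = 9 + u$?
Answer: $- \frac{1150051}{10455} \approx -110.0$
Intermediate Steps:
$f = - \frac{1}{10455}$ ($f = \frac{1}{-10455} = - \frac{1}{10455} \approx -9.5648 \cdot 10^{-5}$)
$s{\left(z,T \right)} = 180 + T$
$f + s{\left(c{\left(-13,25 \right)},-290 \right)} = - \frac{1}{10455} + \left(180 - 290\right) = - \frac{1}{10455} - 110 = - \frac{1150051}{10455}$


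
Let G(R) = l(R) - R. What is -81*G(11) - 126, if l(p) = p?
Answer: -126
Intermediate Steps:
G(R) = 0 (G(R) = R - R = 0)
-81*G(11) - 126 = -81*0 - 126 = 0 - 126 = -126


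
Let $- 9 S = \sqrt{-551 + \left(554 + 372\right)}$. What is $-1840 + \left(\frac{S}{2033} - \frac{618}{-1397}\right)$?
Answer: $- \frac{2569862}{1397} - \frac{5 \sqrt{15}}{18297} \approx -1839.6$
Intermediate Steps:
$S = - \frac{5 \sqrt{15}}{9}$ ($S = - \frac{\sqrt{-551 + \left(554 + 372\right)}}{9} = - \frac{\sqrt{-551 + 926}}{9} = - \frac{\sqrt{375}}{9} = - \frac{5 \sqrt{15}}{9} \approx -2.1517$)
$-1840 + \left(\frac{S}{2033} - \frac{618}{-1397}\right) = -1840 + \left(\frac{\left(- \frac{5}{9}\right) \sqrt{15}}{2033} - \frac{618}{-1397}\right) = -1840 + \left(- \frac{5 \sqrt{15}}{9} \cdot \frac{1}{2033} - - \frac{618}{1397}\right) = -1840 + \left(- \frac{5 \sqrt{15}}{18297} + \frac{618}{1397}\right) = -1840 + \left(\frac{618}{1397} - \frac{5 \sqrt{15}}{18297}\right) = - \frac{2569862}{1397} - \frac{5 \sqrt{15}}{18297}$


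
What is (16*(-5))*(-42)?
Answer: 3360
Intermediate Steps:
(16*(-5))*(-42) = -80*(-42) = 3360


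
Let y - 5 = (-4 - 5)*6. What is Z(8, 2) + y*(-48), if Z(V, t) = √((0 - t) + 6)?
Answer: 2354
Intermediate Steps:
y = -49 (y = 5 + (-4 - 5)*6 = 5 - 9*6 = 5 - 54 = -49)
Z(V, t) = √(6 - t) (Z(V, t) = √(-t + 6) = √(6 - t))
Z(8, 2) + y*(-48) = √(6 - 1*2) - 49*(-48) = √(6 - 2) + 2352 = √4 + 2352 = 2 + 2352 = 2354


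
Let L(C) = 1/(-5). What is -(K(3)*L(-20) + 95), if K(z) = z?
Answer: -472/5 ≈ -94.400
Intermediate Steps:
L(C) = -1/5
-(K(3)*L(-20) + 95) = -(3*(-1/5) + 95) = -(-3/5 + 95) = -1*472/5 = -472/5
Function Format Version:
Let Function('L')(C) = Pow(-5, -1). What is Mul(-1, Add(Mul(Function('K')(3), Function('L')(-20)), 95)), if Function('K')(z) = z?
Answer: Rational(-472, 5) ≈ -94.400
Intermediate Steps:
Function('L')(C) = Rational(-1, 5)
Mul(-1, Add(Mul(Function('K')(3), Function('L')(-20)), 95)) = Mul(-1, Add(Mul(3, Rational(-1, 5)), 95)) = Mul(-1, Add(Rational(-3, 5), 95)) = Mul(-1, Rational(472, 5)) = Rational(-472, 5)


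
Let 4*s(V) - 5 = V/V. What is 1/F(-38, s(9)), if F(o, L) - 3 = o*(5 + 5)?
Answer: -1/377 ≈ -0.0026525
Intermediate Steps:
s(V) = 3/2 (s(V) = 5/4 + (V/V)/4 = 5/4 + (¼)*1 = 5/4 + ¼ = 3/2)
F(o, L) = 3 + 10*o (F(o, L) = 3 + o*(5 + 5) = 3 + o*10 = 3 + 10*o)
1/F(-38, s(9)) = 1/(3 + 10*(-38)) = 1/(3 - 380) = 1/(-377) = -1/377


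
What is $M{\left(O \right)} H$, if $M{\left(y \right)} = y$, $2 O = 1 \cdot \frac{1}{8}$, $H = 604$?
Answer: $\frac{151}{4} \approx 37.75$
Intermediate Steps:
$O = \frac{1}{16}$ ($O = \frac{1 \cdot \frac{1}{8}}{2} = \frac{1}{2} \cdot \frac{1}{8} = \frac{1}{16} \approx 0.0625$)
$M{\left(O \right)} H = \frac{1}{16} \cdot 604 = \frac{151}{4}$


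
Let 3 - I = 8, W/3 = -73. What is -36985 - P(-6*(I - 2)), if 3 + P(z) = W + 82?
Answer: -36845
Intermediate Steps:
W = -219 (W = 3*(-73) = -219)
I = -5 (I = 3 - 1*8 = 3 - 8 = -5)
P(z) = -140 (P(z) = -3 + (-219 + 82) = -3 - 137 = -140)
-36985 - P(-6*(I - 2)) = -36985 - 1*(-140) = -36985 + 140 = -36845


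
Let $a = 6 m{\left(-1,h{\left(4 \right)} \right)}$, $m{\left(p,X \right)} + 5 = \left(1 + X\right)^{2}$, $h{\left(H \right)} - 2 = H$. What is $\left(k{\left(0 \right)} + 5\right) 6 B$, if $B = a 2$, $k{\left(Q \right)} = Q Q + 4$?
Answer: $28512$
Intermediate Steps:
$h{\left(H \right)} = 2 + H$
$m{\left(p,X \right)} = -5 + \left(1 + X\right)^{2}$
$a = 264$ ($a = 6 \left(-5 + \left(1 + \left(2 + 4\right)\right)^{2}\right) = 6 \left(-5 + \left(1 + 6\right)^{2}\right) = 6 \left(-5 + 7^{2}\right) = 6 \left(-5 + 49\right) = 6 \cdot 44 = 264$)
$k{\left(Q \right)} = 4 + Q^{2}$ ($k{\left(Q \right)} = Q^{2} + 4 = 4 + Q^{2}$)
$B = 528$ ($B = 264 \cdot 2 = 528$)
$\left(k{\left(0 \right)} + 5\right) 6 B = \left(\left(4 + 0^{2}\right) + 5\right) 6 \cdot 528 = \left(\left(4 + 0\right) + 5\right) 6 \cdot 528 = \left(4 + 5\right) 6 \cdot 528 = 9 \cdot 6 \cdot 528 = 54 \cdot 528 = 28512$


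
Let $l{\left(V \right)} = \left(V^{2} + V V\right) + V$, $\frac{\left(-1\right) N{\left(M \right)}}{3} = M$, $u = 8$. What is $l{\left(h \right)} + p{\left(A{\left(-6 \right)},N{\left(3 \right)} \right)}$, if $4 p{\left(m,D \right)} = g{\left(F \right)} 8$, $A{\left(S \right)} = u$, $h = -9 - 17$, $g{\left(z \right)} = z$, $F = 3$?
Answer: $1332$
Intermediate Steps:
$h = -26$
$N{\left(M \right)} = - 3 M$
$A{\left(S \right)} = 8$
$l{\left(V \right)} = V + 2 V^{2}$ ($l{\left(V \right)} = \left(V^{2} + V^{2}\right) + V = 2 V^{2} + V = V + 2 V^{2}$)
$p{\left(m,D \right)} = 6$ ($p{\left(m,D \right)} = \frac{3 \cdot 8}{4} = \frac{1}{4} \cdot 24 = 6$)
$l{\left(h \right)} + p{\left(A{\left(-6 \right)},N{\left(3 \right)} \right)} = - 26 \left(1 + 2 \left(-26\right)\right) + 6 = - 26 \left(1 - 52\right) + 6 = \left(-26\right) \left(-51\right) + 6 = 1326 + 6 = 1332$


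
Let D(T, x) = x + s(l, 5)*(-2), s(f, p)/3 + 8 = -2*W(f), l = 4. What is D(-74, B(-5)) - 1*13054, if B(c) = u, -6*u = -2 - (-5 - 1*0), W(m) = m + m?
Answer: -25821/2 ≈ -12911.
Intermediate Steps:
W(m) = 2*m
u = -1/2 (u = -(-2 - (-5 - 1*0))/6 = -(-2 - (-5 + 0))/6 = -(-2 - 1*(-5))/6 = -(-2 + 5)/6 = -1/6*3 = -1/2 ≈ -0.50000)
B(c) = -1/2
s(f, p) = -24 - 12*f (s(f, p) = -24 + 3*(-4*f) = -24 - 12*f)
D(T, x) = 144 + x (D(T, x) = x + (-24 - 12*4)*(-2) = x + (-24 - 48)*(-2) = x - 72*(-2) = x + 144 = 144 + x)
D(-74, B(-5)) - 1*13054 = (144 - 1/2) - 1*13054 = 287/2 - 13054 = -25821/2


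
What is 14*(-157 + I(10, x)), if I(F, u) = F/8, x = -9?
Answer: -4361/2 ≈ -2180.5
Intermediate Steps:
I(F, u) = F/8 (I(F, u) = F*(⅛) = F/8)
14*(-157 + I(10, x)) = 14*(-157 + (⅛)*10) = 14*(-157 + 5/4) = 14*(-623/4) = -4361/2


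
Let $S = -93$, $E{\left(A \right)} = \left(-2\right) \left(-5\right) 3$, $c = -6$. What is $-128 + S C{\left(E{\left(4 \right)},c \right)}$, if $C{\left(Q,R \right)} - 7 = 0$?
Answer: $-779$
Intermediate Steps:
$E{\left(A \right)} = 30$ ($E{\left(A \right)} = 10 \cdot 3 = 30$)
$C{\left(Q,R \right)} = 7$ ($C{\left(Q,R \right)} = 7 + 0 = 7$)
$-128 + S C{\left(E{\left(4 \right)},c \right)} = -128 - 651 = -779$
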